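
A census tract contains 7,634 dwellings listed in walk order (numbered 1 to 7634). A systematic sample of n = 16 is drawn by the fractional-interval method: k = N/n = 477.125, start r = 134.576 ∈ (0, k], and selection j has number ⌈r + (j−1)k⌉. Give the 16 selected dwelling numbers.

j=1: r + 0k = 134.576 → ⌈·⌉ = 135
j=2: r + 1k = 611.701 → ⌈·⌉ = 612
j=3: r + 2k = 1088.826 → ⌈·⌉ = 1089
j=4: r + 3k = 1565.951 → ⌈·⌉ = 1566
j=5: r + 4k = 2043.076 → ⌈·⌉ = 2044
j=6: r + 5k = 2520.201 → ⌈·⌉ = 2521
j=7: r + 6k = 2997.326 → ⌈·⌉ = 2998
j=8: r + 7k = 3474.451 → ⌈·⌉ = 3475
j=9: r + 8k = 3951.576 → ⌈·⌉ = 3952
j=10: r + 9k = 4428.701 → ⌈·⌉ = 4429
j=11: r + 10k = 4905.826 → ⌈·⌉ = 4906
j=12: r + 11k = 5382.951 → ⌈·⌉ = 5383
j=13: r + 12k = 5860.076 → ⌈·⌉ = 5861
j=14: r + 13k = 6337.201 → ⌈·⌉ = 6338
j=15: r + 14k = 6814.326 → ⌈·⌉ = 6815
j=16: r + 15k = 7291.451 → ⌈·⌉ = 7292

135, 612, 1089, 1566, 2044, 2521, 2998, 3475, 3952, 4429, 4906, 5383, 5861, 6338, 6815, 7292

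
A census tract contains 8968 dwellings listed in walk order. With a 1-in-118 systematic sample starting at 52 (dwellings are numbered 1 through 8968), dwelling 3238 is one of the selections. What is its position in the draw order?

28

k = 118
position = (3238 − 52)/118 + 1 = 3186/118 + 1 = 27 + 1 = 28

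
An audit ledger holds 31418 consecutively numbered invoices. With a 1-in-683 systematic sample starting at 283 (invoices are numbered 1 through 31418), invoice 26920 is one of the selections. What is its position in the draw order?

40

k = 683
position = (26920 − 283)/683 + 1 = 26637/683 + 1 = 39 + 1 = 40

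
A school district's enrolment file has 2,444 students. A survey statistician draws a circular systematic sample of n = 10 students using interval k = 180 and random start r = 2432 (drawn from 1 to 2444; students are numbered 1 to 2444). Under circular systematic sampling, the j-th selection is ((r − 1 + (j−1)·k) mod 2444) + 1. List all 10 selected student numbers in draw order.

Selection 1: 2432
Selection 2: 2432 + 180 = 2612 → 2612 − 2444 = 168
Selection 3: 168 + 180 = 348
Selection 4: 348 + 180 = 528
Selection 5: 528 + 180 = 708
Selection 6: 708 + 180 = 888
Selection 7: 888 + 180 = 1068
Selection 8: 1068 + 180 = 1248
Selection 9: 1248 + 180 = 1428
Selection 10: 1428 + 180 = 1608

2432, 168, 348, 528, 708, 888, 1068, 1248, 1428, 1608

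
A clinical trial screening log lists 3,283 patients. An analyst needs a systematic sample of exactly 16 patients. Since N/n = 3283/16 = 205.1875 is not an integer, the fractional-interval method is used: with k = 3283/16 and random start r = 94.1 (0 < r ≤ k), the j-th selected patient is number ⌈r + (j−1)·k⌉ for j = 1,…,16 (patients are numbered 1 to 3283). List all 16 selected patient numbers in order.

95, 300, 505, 710, 915, 1121, 1326, 1531, 1736, 1941, 2146, 2352, 2557, 2762, 2967, 3172

j=1: r + 0k = 94.1 → ⌈·⌉ = 95
j=2: r + 1k = 299.2875 → ⌈·⌉ = 300
j=3: r + 2k = 504.475 → ⌈·⌉ = 505
j=4: r + 3k = 709.6625 → ⌈·⌉ = 710
j=5: r + 4k = 914.85 → ⌈·⌉ = 915
j=6: r + 5k = 1120.0375 → ⌈·⌉ = 1121
j=7: r + 6k = 1325.225 → ⌈·⌉ = 1326
j=8: r + 7k = 1530.4125 → ⌈·⌉ = 1531
j=9: r + 8k = 1735.6 → ⌈·⌉ = 1736
j=10: r + 9k = 1940.7875 → ⌈·⌉ = 1941
j=11: r + 10k = 2145.975 → ⌈·⌉ = 2146
j=12: r + 11k = 2351.1625 → ⌈·⌉ = 2352
j=13: r + 12k = 2556.35 → ⌈·⌉ = 2557
j=14: r + 13k = 2761.5375 → ⌈·⌉ = 2762
j=15: r + 14k = 2966.725 → ⌈·⌉ = 2967
j=16: r + 15k = 3171.9125 → ⌈·⌉ = 3172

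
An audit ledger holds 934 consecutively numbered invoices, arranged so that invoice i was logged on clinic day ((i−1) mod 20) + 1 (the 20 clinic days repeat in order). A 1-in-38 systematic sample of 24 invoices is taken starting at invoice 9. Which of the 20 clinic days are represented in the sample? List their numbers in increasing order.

Consecutive selections differ by k = 38, so their clinic day numbers differ by 38 mod 20 = 18.
gcd(38, 20) = 2, so the sample visits 20/2 = 10 distinct residues mod 20.
Start 9 is clinic day 9; the clinic days hit are 1, 3, 5, 7, 9, 11, 13, 15, 17, 19.

1, 3, 5, 7, 9, 11, 13, 15, 17, 19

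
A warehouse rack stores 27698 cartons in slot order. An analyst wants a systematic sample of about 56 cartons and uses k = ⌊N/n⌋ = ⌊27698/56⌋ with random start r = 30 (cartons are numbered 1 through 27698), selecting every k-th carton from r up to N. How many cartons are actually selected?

k = ⌊27698/56⌋ = 494
Achieved size = ⌊(27698 − 30)/494⌋ + 1 = ⌊27668/494⌋ + 1 = 56 + 1 = 57
(last selection: 30 + 56×494 = 27694 ≤ 27698; next would be 28188 > 27698)

57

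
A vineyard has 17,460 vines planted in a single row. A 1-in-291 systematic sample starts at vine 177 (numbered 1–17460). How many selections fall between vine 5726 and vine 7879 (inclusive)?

k = 291
First selection ≥ 5726: 177 + ⌈(5726−177)/291⌉·291 = 177 + 20×291 = 5997
Last selection ≤ 7879: 177 + ⌊(7879−177)/291⌋·291 = 177 + 26×291 = 7743
Count = 26 − 20 + 1 = 7

7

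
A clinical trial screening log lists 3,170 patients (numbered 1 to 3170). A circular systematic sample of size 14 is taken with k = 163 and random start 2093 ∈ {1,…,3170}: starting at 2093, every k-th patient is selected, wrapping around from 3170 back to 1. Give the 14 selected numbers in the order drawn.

Selection 1: 2093
Selection 2: 2093 + 163 = 2256
Selection 3: 2256 + 163 = 2419
Selection 4: 2419 + 163 = 2582
Selection 5: 2582 + 163 = 2745
Selection 6: 2745 + 163 = 2908
Selection 7: 2908 + 163 = 3071
Selection 8: 3071 + 163 = 3234 → 3234 − 3170 = 64
Selection 9: 64 + 163 = 227
Selection 10: 227 + 163 = 390
Selection 11: 390 + 163 = 553
Selection 12: 553 + 163 = 716
Selection 13: 716 + 163 = 879
Selection 14: 879 + 163 = 1042

2093, 2256, 2419, 2582, 2745, 2908, 3071, 64, 227, 390, 553, 716, 879, 1042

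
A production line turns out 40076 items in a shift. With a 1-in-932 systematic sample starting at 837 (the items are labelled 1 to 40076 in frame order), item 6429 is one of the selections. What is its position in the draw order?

7

k = 932
position = (6429 − 837)/932 + 1 = 5592/932 + 1 = 6 + 1 = 7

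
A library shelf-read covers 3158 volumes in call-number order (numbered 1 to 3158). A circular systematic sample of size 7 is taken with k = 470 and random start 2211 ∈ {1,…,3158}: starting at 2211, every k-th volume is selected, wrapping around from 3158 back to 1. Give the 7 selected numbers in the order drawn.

Selection 1: 2211
Selection 2: 2211 + 470 = 2681
Selection 3: 2681 + 470 = 3151
Selection 4: 3151 + 470 = 3621 → 3621 − 3158 = 463
Selection 5: 463 + 470 = 933
Selection 6: 933 + 470 = 1403
Selection 7: 1403 + 470 = 1873

2211, 2681, 3151, 463, 933, 1403, 1873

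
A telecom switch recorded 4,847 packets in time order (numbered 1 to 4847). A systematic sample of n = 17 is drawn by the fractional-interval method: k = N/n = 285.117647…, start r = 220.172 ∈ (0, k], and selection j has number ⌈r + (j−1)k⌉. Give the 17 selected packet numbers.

221, 506, 791, 1076, 1361, 1646, 1931, 2216, 2502, 2787, 3072, 3357, 3642, 3927, 4212, 4497, 4783

j=1: r + 0k = 220.172 → ⌈·⌉ = 221
j=2: r + 1k = 505.289647… → ⌈·⌉ = 506
j=3: r + 2k = 790.407294… → ⌈·⌉ = 791
j=4: r + 3k = 1075.524941… → ⌈·⌉ = 1076
j=5: r + 4k = 1360.642588… → ⌈·⌉ = 1361
j=6: r + 5k = 1645.760235… → ⌈·⌉ = 1646
j=7: r + 6k = 1930.877882… → ⌈·⌉ = 1931
j=8: r + 7k = 2215.995529… → ⌈·⌉ = 2216
j=9: r + 8k = 2501.113176… → ⌈·⌉ = 2502
j=10: r + 9k = 2786.230823… → ⌈·⌉ = 2787
j=11: r + 10k = 3071.348470… → ⌈·⌉ = 3072
j=12: r + 11k = 3356.466117… → ⌈·⌉ = 3357
j=13: r + 12k = 3641.583764… → ⌈·⌉ = 3642
j=14: r + 13k = 3926.701411… → ⌈·⌉ = 3927
j=15: r + 14k = 4211.819058… → ⌈·⌉ = 4212
j=16: r + 15k = 4496.936705… → ⌈·⌉ = 4497
j=17: r + 16k = 4782.054352… → ⌈·⌉ = 4783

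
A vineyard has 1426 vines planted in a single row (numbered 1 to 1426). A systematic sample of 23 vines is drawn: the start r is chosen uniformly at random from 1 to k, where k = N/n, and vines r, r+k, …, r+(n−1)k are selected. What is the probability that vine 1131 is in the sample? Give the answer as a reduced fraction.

1/62

k = 1426/23 = 62.
Vine 1131 is selected iff r ≡ 1131 (mod 62); exactly one such r in {1,…,62}.
Inclusion probability = 1/62.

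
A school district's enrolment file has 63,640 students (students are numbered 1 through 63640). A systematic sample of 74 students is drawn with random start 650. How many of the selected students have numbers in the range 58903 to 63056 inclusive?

k = 63640/74 = 860
First selection ≥ 58903: 650 + ⌈(58903−650)/860⌉·860 = 650 + 68×860 = 59130
Last selection ≤ 63056: 650 + ⌊(63056−650)/860⌋·860 = 650 + 72×860 = 62570
Count = 72 − 68 + 1 = 5

5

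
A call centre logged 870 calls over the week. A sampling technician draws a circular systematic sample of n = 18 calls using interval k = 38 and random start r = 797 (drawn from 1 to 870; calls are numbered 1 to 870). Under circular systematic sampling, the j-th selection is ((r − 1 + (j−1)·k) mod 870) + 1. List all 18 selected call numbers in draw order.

797, 835, 3, 41, 79, 117, 155, 193, 231, 269, 307, 345, 383, 421, 459, 497, 535, 573

Selection 1: 797
Selection 2: 797 + 38 = 835
Selection 3: 835 + 38 = 873 → 873 − 870 = 3
Selection 4: 3 + 38 = 41
Selection 5: 41 + 38 = 79
Selection 6: 79 + 38 = 117
Selection 7: 117 + 38 = 155
Selection 8: 155 + 38 = 193
Selection 9: 193 + 38 = 231
Selection 10: 231 + 38 = 269
Selection 11: 269 + 38 = 307
Selection 12: 307 + 38 = 345
Selection 13: 345 + 38 = 383
Selection 14: 383 + 38 = 421
Selection 15: 421 + 38 = 459
Selection 16: 459 + 38 = 497
Selection 17: 497 + 38 = 535
Selection 18: 535 + 38 = 573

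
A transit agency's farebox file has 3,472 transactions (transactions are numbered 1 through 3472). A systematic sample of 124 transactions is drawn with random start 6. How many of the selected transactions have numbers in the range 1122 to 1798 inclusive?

k = 3472/124 = 28
First selection ≥ 1122: 6 + ⌈(1122−6)/28⌉·28 = 6 + 40×28 = 1126
Last selection ≤ 1798: 6 + ⌊(1798−6)/28⌋·28 = 6 + 64×28 = 1798
Count = 64 − 40 + 1 = 25

25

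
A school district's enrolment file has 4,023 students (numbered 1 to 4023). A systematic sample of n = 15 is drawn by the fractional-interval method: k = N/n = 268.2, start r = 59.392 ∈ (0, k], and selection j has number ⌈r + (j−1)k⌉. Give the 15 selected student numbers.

60, 328, 596, 864, 1133, 1401, 1669, 1937, 2205, 2474, 2742, 3010, 3278, 3546, 3815

j=1: r + 0k = 59.392 → ⌈·⌉ = 60
j=2: r + 1k = 327.592 → ⌈·⌉ = 328
j=3: r + 2k = 595.792 → ⌈·⌉ = 596
j=4: r + 3k = 863.992 → ⌈·⌉ = 864
j=5: r + 4k = 1132.192 → ⌈·⌉ = 1133
j=6: r + 5k = 1400.392 → ⌈·⌉ = 1401
j=7: r + 6k = 1668.592 → ⌈·⌉ = 1669
j=8: r + 7k = 1936.792 → ⌈·⌉ = 1937
j=9: r + 8k = 2204.992 → ⌈·⌉ = 2205
j=10: r + 9k = 2473.192 → ⌈·⌉ = 2474
j=11: r + 10k = 2741.392 → ⌈·⌉ = 2742
j=12: r + 11k = 3009.592 → ⌈·⌉ = 3010
j=13: r + 12k = 3277.792 → ⌈·⌉ = 3278
j=14: r + 13k = 3545.992 → ⌈·⌉ = 3546
j=15: r + 14k = 3814.192 → ⌈·⌉ = 3815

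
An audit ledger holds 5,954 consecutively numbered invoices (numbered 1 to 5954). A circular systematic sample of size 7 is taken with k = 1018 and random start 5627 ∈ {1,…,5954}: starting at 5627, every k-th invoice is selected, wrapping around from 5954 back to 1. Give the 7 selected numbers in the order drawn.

5627, 691, 1709, 2727, 3745, 4763, 5781

Selection 1: 5627
Selection 2: 5627 + 1018 = 6645 → 6645 − 5954 = 691
Selection 3: 691 + 1018 = 1709
Selection 4: 1709 + 1018 = 2727
Selection 5: 2727 + 1018 = 3745
Selection 6: 3745 + 1018 = 4763
Selection 7: 4763 + 1018 = 5781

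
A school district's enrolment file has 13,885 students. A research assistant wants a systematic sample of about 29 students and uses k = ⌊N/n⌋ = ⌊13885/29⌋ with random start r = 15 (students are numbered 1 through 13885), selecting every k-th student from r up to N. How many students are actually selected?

k = ⌊13885/29⌋ = 478
Achieved size = ⌊(13885 − 15)/478⌋ + 1 = ⌊13870/478⌋ + 1 = 29 + 1 = 30
(last selection: 15 + 29×478 = 13877 ≤ 13885; next would be 14355 > 13885)

30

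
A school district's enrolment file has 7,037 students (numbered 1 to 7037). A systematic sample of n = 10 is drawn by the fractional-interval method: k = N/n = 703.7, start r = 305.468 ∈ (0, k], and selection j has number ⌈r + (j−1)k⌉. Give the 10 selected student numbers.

306, 1010, 1713, 2417, 3121, 3824, 4528, 5232, 5936, 6639

j=1: r + 0k = 305.468 → ⌈·⌉ = 306
j=2: r + 1k = 1009.168 → ⌈·⌉ = 1010
j=3: r + 2k = 1712.868 → ⌈·⌉ = 1713
j=4: r + 3k = 2416.568 → ⌈·⌉ = 2417
j=5: r + 4k = 3120.268 → ⌈·⌉ = 3121
j=6: r + 5k = 3823.968 → ⌈·⌉ = 3824
j=7: r + 6k = 4527.668 → ⌈·⌉ = 4528
j=8: r + 7k = 5231.368 → ⌈·⌉ = 5232
j=9: r + 8k = 5935.068 → ⌈·⌉ = 5936
j=10: r + 9k = 6638.768 → ⌈·⌉ = 6639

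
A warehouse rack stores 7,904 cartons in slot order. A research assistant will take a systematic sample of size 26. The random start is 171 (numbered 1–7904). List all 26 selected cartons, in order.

171, 475, 779, 1083, 1387, 1691, 1995, 2299, 2603, 2907, 3211, 3515, 3819, 4123, 4427, 4731, 5035, 5339, 5643, 5947, 6251, 6555, 6859, 7163, 7467, 7771

k = N/n = 7904/26 = 304
carton 1: 171
carton 2: 171 + 304 = 475
carton 3: 475 + 304 = 779
carton 4: 779 + 304 = 1083
carton 5: 1083 + 304 = 1387
carton 6: 1387 + 304 = 1691
carton 7: 1691 + 304 = 1995
carton 8: 1995 + 304 = 2299
carton 9: 2299 + 304 = 2603
carton 10: 2603 + 304 = 2907
carton 11: 2907 + 304 = 3211
carton 12: 3211 + 304 = 3515
carton 13: 3515 + 304 = 3819
carton 14: 3819 + 304 = 4123
carton 15: 4123 + 304 = 4427
carton 16: 4427 + 304 = 4731
carton 17: 4731 + 304 = 5035
carton 18: 5035 + 304 = 5339
carton 19: 5339 + 304 = 5643
carton 20: 5643 + 304 = 5947
carton 21: 5947 + 304 = 6251
carton 22: 6251 + 304 = 6555
carton 23: 6555 + 304 = 6859
carton 24: 6859 + 304 = 7163
carton 25: 7163 + 304 = 7467
carton 26: 7467 + 304 = 7771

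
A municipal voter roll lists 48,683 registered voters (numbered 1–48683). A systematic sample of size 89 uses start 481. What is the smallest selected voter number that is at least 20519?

20720

k = 48683/89 = 547
Steps past start: ⌈(20519 − 481)/547⌉ = ⌈20038/547⌉ = 37
Selected voter: 481 + 37×547 = 20720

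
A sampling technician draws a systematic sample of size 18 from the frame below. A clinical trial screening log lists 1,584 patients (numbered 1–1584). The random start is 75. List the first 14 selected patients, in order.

75, 163, 251, 339, 427, 515, 603, 691, 779, 867, 955, 1043, 1131, 1219

k = N/n = 1584/18 = 88
patient 1: 75
patient 2: 75 + 88 = 163
patient 3: 163 + 88 = 251
patient 4: 251 + 88 = 339
patient 5: 339 + 88 = 427
patient 6: 427 + 88 = 515
patient 7: 515 + 88 = 603
patient 8: 603 + 88 = 691
patient 9: 691 + 88 = 779
patient 10: 779 + 88 = 867
patient 11: 867 + 88 = 955
patient 12: 955 + 88 = 1043
patient 13: 1043 + 88 = 1131
patient 14: 1131 + 88 = 1219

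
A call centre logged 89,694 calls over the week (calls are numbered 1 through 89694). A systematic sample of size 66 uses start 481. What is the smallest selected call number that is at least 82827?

83380

k = 89694/66 = 1359
Steps past start: ⌈(82827 − 481)/1359⌉ = ⌈82346/1359⌉ = 61
Selected call: 481 + 61×1359 = 83380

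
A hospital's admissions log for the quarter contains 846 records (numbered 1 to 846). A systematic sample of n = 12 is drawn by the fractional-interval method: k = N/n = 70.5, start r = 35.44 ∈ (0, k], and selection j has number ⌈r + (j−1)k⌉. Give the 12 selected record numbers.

j=1: r + 0k = 35.44 → ⌈·⌉ = 36
j=2: r + 1k = 105.94 → ⌈·⌉ = 106
j=3: r + 2k = 176.44 → ⌈·⌉ = 177
j=4: r + 3k = 246.94 → ⌈·⌉ = 247
j=5: r + 4k = 317.44 → ⌈·⌉ = 318
j=6: r + 5k = 387.94 → ⌈·⌉ = 388
j=7: r + 6k = 458.44 → ⌈·⌉ = 459
j=8: r + 7k = 528.94 → ⌈·⌉ = 529
j=9: r + 8k = 599.44 → ⌈·⌉ = 600
j=10: r + 9k = 669.94 → ⌈·⌉ = 670
j=11: r + 10k = 740.44 → ⌈·⌉ = 741
j=12: r + 11k = 810.94 → ⌈·⌉ = 811

36, 106, 177, 247, 318, 388, 459, 529, 600, 670, 741, 811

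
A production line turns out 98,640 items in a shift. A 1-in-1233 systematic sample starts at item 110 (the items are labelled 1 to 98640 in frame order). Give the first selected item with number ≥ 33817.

34634

k = 1233
Steps past start: ⌈(33817 − 110)/1233⌉ = ⌈33707/1233⌉ = 28
Selected item: 110 + 28×1233 = 34634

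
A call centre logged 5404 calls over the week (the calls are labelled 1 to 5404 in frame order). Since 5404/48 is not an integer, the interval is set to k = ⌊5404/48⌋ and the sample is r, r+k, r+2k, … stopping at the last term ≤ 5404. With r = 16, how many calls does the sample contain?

k = ⌊5404/48⌋ = 112
Achieved size = ⌊(5404 − 16)/112⌋ + 1 = ⌊5388/112⌋ + 1 = 48 + 1 = 49
(last selection: 16 + 48×112 = 5392 ≤ 5404; next would be 5504 > 5404)

49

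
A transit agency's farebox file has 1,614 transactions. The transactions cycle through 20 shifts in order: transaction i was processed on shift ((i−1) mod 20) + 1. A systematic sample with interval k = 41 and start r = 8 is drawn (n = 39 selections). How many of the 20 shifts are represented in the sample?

Consecutive selections differ by k = 41, so their shift numbers differ by 41 mod 20 = 1.
gcd(41, 20) = 1, so the sample visits 20/1 = 20 distinct residues mod 20.
Start 8 is shift 8; the shifts hit are 1, 2, 3, 4, 5, 6, 7, 8, 9, 10, 11, 12, 13, 14, 15, 16, 17, 18, 19, 20.

20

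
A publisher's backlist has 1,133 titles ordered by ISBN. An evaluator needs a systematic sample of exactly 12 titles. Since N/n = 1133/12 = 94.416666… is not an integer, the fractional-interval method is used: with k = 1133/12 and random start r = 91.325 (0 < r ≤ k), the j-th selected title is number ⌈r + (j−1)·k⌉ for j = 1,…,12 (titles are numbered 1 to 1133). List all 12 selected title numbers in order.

92, 186, 281, 375, 469, 564, 658, 753, 847, 942, 1036, 1130

j=1: r + 0k = 91.325 → ⌈·⌉ = 92
j=2: r + 1k = 185.741666… → ⌈·⌉ = 186
j=3: r + 2k = 280.158333… → ⌈·⌉ = 281
j=4: r + 3k = 374.575 → ⌈·⌉ = 375
j=5: r + 4k = 468.991666… → ⌈·⌉ = 469
j=6: r + 5k = 563.408333… → ⌈·⌉ = 564
j=7: r + 6k = 657.825 → ⌈·⌉ = 658
j=8: r + 7k = 752.241666… → ⌈·⌉ = 753
j=9: r + 8k = 846.658333… → ⌈·⌉ = 847
j=10: r + 9k = 941.075 → ⌈·⌉ = 942
j=11: r + 10k = 1035.491666… → ⌈·⌉ = 1036
j=12: r + 11k = 1129.908333… → ⌈·⌉ = 1130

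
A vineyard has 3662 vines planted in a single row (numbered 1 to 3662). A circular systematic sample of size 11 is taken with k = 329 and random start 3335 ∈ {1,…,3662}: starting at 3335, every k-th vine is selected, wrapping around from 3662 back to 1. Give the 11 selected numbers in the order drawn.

Selection 1: 3335
Selection 2: 3335 + 329 = 3664 → 3664 − 3662 = 2
Selection 3: 2 + 329 = 331
Selection 4: 331 + 329 = 660
Selection 5: 660 + 329 = 989
Selection 6: 989 + 329 = 1318
Selection 7: 1318 + 329 = 1647
Selection 8: 1647 + 329 = 1976
Selection 9: 1976 + 329 = 2305
Selection 10: 2305 + 329 = 2634
Selection 11: 2634 + 329 = 2963

3335, 2, 331, 660, 989, 1318, 1647, 1976, 2305, 2634, 2963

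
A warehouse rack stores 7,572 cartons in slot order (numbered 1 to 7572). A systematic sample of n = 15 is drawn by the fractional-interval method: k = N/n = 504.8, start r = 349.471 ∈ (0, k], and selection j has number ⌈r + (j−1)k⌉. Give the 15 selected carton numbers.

j=1: r + 0k = 349.471 → ⌈·⌉ = 350
j=2: r + 1k = 854.271 → ⌈·⌉ = 855
j=3: r + 2k = 1359.071 → ⌈·⌉ = 1360
j=4: r + 3k = 1863.871 → ⌈·⌉ = 1864
j=5: r + 4k = 2368.671 → ⌈·⌉ = 2369
j=6: r + 5k = 2873.471 → ⌈·⌉ = 2874
j=7: r + 6k = 3378.271 → ⌈·⌉ = 3379
j=8: r + 7k = 3883.071 → ⌈·⌉ = 3884
j=9: r + 8k = 4387.871 → ⌈·⌉ = 4388
j=10: r + 9k = 4892.671 → ⌈·⌉ = 4893
j=11: r + 10k = 5397.471 → ⌈·⌉ = 5398
j=12: r + 11k = 5902.271 → ⌈·⌉ = 5903
j=13: r + 12k = 6407.071 → ⌈·⌉ = 6408
j=14: r + 13k = 6911.871 → ⌈·⌉ = 6912
j=15: r + 14k = 7416.671 → ⌈·⌉ = 7417

350, 855, 1360, 1864, 2369, 2874, 3379, 3884, 4388, 4893, 5398, 5903, 6408, 6912, 7417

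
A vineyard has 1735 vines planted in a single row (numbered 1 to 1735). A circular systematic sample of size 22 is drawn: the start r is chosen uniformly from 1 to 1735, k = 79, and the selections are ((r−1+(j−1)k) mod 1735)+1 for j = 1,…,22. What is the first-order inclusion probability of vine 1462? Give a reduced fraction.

22/1735

For each position j, as r ranges over 1…1735 the j-th selection hits every vine exactly once, so vine 1462 is selected for exactly 22 of the 1735 starts.
Inclusion probability = 22/1735.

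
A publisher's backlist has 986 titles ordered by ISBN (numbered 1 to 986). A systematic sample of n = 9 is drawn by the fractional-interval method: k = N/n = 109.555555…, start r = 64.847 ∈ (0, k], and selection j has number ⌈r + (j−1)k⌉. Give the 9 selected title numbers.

j=1: r + 0k = 64.847 → ⌈·⌉ = 65
j=2: r + 1k = 174.402555… → ⌈·⌉ = 175
j=3: r + 2k = 283.958111… → ⌈·⌉ = 284
j=4: r + 3k = 393.513666… → ⌈·⌉ = 394
j=5: r + 4k = 503.069222… → ⌈·⌉ = 504
j=6: r + 5k = 612.624777… → ⌈·⌉ = 613
j=7: r + 6k = 722.180333… → ⌈·⌉ = 723
j=8: r + 7k = 831.735888… → ⌈·⌉ = 832
j=9: r + 8k = 941.291444… → ⌈·⌉ = 942

65, 175, 284, 394, 504, 613, 723, 832, 942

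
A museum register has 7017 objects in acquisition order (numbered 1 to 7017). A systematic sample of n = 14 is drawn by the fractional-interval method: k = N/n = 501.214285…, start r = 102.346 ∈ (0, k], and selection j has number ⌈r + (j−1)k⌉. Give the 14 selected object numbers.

103, 604, 1105, 1606, 2108, 2609, 3110, 3611, 4113, 4614, 5115, 5616, 6117, 6619

j=1: r + 0k = 102.346 → ⌈·⌉ = 103
j=2: r + 1k = 603.560285… → ⌈·⌉ = 604
j=3: r + 2k = 1104.774571… → ⌈·⌉ = 1105
j=4: r + 3k = 1605.988857… → ⌈·⌉ = 1606
j=5: r + 4k = 2107.203142… → ⌈·⌉ = 2108
j=6: r + 5k = 2608.417428… → ⌈·⌉ = 2609
j=7: r + 6k = 3109.631714… → ⌈·⌉ = 3110
j=8: r + 7k = 3610.846 → ⌈·⌉ = 3611
j=9: r + 8k = 4112.060285… → ⌈·⌉ = 4113
j=10: r + 9k = 4613.274571… → ⌈·⌉ = 4614
j=11: r + 10k = 5114.488857… → ⌈·⌉ = 5115
j=12: r + 11k = 5615.703142… → ⌈·⌉ = 5616
j=13: r + 12k = 6116.917428… → ⌈·⌉ = 6117
j=14: r + 13k = 6618.131714… → ⌈·⌉ = 6619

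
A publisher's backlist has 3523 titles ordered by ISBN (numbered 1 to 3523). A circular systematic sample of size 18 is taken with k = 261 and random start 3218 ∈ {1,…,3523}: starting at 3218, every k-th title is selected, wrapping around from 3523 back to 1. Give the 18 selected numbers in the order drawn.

Selection 1: 3218
Selection 2: 3218 + 261 = 3479
Selection 3: 3479 + 261 = 3740 → 3740 − 3523 = 217
Selection 4: 217 + 261 = 478
Selection 5: 478 + 261 = 739
Selection 6: 739 + 261 = 1000
Selection 7: 1000 + 261 = 1261
Selection 8: 1261 + 261 = 1522
Selection 9: 1522 + 261 = 1783
Selection 10: 1783 + 261 = 2044
Selection 11: 2044 + 261 = 2305
Selection 12: 2305 + 261 = 2566
Selection 13: 2566 + 261 = 2827
Selection 14: 2827 + 261 = 3088
Selection 15: 3088 + 261 = 3349
Selection 16: 3349 + 261 = 3610 → 3610 − 3523 = 87
Selection 17: 87 + 261 = 348
Selection 18: 348 + 261 = 609

3218, 3479, 217, 478, 739, 1000, 1261, 1522, 1783, 2044, 2305, 2566, 2827, 3088, 3349, 87, 348, 609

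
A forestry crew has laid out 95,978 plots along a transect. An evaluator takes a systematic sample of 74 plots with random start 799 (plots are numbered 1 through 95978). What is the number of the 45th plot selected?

57867

k = 95978/74 = 1297
45th selection = r + (45−1)·k = 799 + 44×1297 = 799 + 57068 = 57867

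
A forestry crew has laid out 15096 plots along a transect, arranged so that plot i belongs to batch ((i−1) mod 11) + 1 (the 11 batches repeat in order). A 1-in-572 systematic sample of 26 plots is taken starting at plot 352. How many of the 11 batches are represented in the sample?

1

Consecutive selections differ by k = 572, so their batch numbers differ by 572 mod 11 = 0.
gcd(572, 11) = 11, so the sample visits 11/11 = 1 distinct residues mod 11.
Start 352 is batch 11; the batches hit are 11.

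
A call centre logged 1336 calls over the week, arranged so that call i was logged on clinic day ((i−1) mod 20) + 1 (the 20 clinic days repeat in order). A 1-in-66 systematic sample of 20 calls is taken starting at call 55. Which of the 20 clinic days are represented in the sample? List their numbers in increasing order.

Consecutive selections differ by k = 66, so their clinic day numbers differ by 66 mod 20 = 6.
gcd(66, 20) = 2, so the sample visits 20/2 = 10 distinct residues mod 20.
Start 55 is clinic day 15; the clinic days hit are 1, 3, 5, 7, 9, 11, 13, 15, 17, 19.

1, 3, 5, 7, 9, 11, 13, 15, 17, 19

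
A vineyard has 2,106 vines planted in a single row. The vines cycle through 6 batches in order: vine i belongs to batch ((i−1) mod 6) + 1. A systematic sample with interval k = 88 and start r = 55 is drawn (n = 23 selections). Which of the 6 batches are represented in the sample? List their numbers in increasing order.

Consecutive selections differ by k = 88, so their batch numbers differ by 88 mod 6 = 4.
gcd(88, 6) = 2, so the sample visits 6/2 = 3 distinct residues mod 6.
Start 55 is batch 1; the batches hit are 1, 3, 5.

1, 3, 5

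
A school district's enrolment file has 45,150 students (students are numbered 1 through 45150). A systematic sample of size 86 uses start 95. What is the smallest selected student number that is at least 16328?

16370

k = 45150/86 = 525
Steps past start: ⌈(16328 − 95)/525⌉ = ⌈16233/525⌉ = 31
Selected student: 95 + 31×525 = 16370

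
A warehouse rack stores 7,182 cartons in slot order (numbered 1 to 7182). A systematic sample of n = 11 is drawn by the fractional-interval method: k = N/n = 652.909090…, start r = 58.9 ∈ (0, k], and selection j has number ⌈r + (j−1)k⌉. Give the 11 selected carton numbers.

j=1: r + 0k = 58.9 → ⌈·⌉ = 59
j=2: r + 1k = 711.809090… → ⌈·⌉ = 712
j=3: r + 2k = 1364.718181… → ⌈·⌉ = 1365
j=4: r + 3k = 2017.627272… → ⌈·⌉ = 2018
j=5: r + 4k = 2670.536363… → ⌈·⌉ = 2671
j=6: r + 5k = 3323.445454… → ⌈·⌉ = 3324
j=7: r + 6k = 3976.354545… → ⌈·⌉ = 3977
j=8: r + 7k = 4629.263636… → ⌈·⌉ = 4630
j=9: r + 8k = 5282.172727… → ⌈·⌉ = 5283
j=10: r + 9k = 5935.081818… → ⌈·⌉ = 5936
j=11: r + 10k = 6587.990909… → ⌈·⌉ = 6588

59, 712, 1365, 2018, 2671, 3324, 3977, 4630, 5283, 5936, 6588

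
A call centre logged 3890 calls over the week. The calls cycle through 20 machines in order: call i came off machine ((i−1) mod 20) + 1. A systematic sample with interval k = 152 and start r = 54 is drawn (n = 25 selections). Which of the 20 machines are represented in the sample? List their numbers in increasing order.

Consecutive selections differ by k = 152, so their machine numbers differ by 152 mod 20 = 12.
gcd(152, 20) = 4, so the sample visits 20/4 = 5 distinct residues mod 20.
Start 54 is machine 14; the machines hit are 2, 6, 10, 14, 18.

2, 6, 10, 14, 18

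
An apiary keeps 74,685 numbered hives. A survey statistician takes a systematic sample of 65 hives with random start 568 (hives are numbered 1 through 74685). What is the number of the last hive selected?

k = 74685/65 = 1149
65th selection = r + (65−1)·k = 568 + 64×1149 = 568 + 73536 = 74104

74104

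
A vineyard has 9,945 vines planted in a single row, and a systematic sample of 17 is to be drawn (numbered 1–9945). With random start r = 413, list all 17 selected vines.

413, 998, 1583, 2168, 2753, 3338, 3923, 4508, 5093, 5678, 6263, 6848, 7433, 8018, 8603, 9188, 9773

k = N/n = 9945/17 = 585
vine 1: 413
vine 2: 413 + 585 = 998
vine 3: 998 + 585 = 1583
vine 4: 1583 + 585 = 2168
vine 5: 2168 + 585 = 2753
vine 6: 2753 + 585 = 3338
vine 7: 3338 + 585 = 3923
vine 8: 3923 + 585 = 4508
vine 9: 4508 + 585 = 5093
vine 10: 5093 + 585 = 5678
vine 11: 5678 + 585 = 6263
vine 12: 6263 + 585 = 6848
vine 13: 6848 + 585 = 7433
vine 14: 7433 + 585 = 8018
vine 15: 8018 + 585 = 8603
vine 16: 8603 + 585 = 9188
vine 17: 9188 + 585 = 9773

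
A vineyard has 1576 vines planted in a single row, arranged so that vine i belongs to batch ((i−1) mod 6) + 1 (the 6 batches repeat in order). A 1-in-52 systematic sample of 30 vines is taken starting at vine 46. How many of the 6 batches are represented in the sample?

3

Consecutive selections differ by k = 52, so their batch numbers differ by 52 mod 6 = 4.
gcd(52, 6) = 2, so the sample visits 6/2 = 3 distinct residues mod 6.
Start 46 is batch 4; the batches hit are 2, 4, 6.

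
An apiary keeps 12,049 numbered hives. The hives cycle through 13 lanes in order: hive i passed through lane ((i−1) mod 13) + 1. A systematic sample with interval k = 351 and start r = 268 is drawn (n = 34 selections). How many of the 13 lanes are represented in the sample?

Consecutive selections differ by k = 351, so their lane numbers differ by 351 mod 13 = 0.
gcd(351, 13) = 13, so the sample visits 13/13 = 1 distinct residues mod 13.
Start 268 is lane 8; the lanes hit are 8.

1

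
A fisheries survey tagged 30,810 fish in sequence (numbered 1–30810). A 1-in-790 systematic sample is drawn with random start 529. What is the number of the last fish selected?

k = 790
39th selection = r + (39−1)·k = 529 + 38×790 = 529 + 30020 = 30549

30549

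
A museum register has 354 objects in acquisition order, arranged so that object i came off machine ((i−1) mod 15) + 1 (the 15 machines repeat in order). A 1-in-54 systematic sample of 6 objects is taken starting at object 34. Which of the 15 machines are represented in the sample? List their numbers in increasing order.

1, 4, 7, 10, 13

Consecutive selections differ by k = 54, so their machine numbers differ by 54 mod 15 = 9.
gcd(54, 15) = 3, so the sample visits 15/3 = 5 distinct residues mod 15.
Start 34 is machine 4; the machines hit are 1, 4, 7, 10, 13.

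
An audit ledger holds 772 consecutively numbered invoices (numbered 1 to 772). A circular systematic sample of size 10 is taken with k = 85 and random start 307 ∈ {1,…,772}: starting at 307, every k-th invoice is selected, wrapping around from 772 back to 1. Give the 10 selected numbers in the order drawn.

Selection 1: 307
Selection 2: 307 + 85 = 392
Selection 3: 392 + 85 = 477
Selection 4: 477 + 85 = 562
Selection 5: 562 + 85 = 647
Selection 6: 647 + 85 = 732
Selection 7: 732 + 85 = 817 → 817 − 772 = 45
Selection 8: 45 + 85 = 130
Selection 9: 130 + 85 = 215
Selection 10: 215 + 85 = 300

307, 392, 477, 562, 647, 732, 45, 130, 215, 300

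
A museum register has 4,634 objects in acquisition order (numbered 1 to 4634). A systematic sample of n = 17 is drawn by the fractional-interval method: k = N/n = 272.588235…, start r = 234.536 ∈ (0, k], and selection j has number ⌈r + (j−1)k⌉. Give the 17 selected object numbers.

j=1: r + 0k = 234.536 → ⌈·⌉ = 235
j=2: r + 1k = 507.124235… → ⌈·⌉ = 508
j=3: r + 2k = 779.712470… → ⌈·⌉ = 780
j=4: r + 3k = 1052.300705… → ⌈·⌉ = 1053
j=5: r + 4k = 1324.888941… → ⌈·⌉ = 1325
j=6: r + 5k = 1597.477176… → ⌈·⌉ = 1598
j=7: r + 6k = 1870.065411… → ⌈·⌉ = 1871
j=8: r + 7k = 2142.653647… → ⌈·⌉ = 2143
j=9: r + 8k = 2415.241882… → ⌈·⌉ = 2416
j=10: r + 9k = 2687.830117… → ⌈·⌉ = 2688
j=11: r + 10k = 2960.418352… → ⌈·⌉ = 2961
j=12: r + 11k = 3233.006588… → ⌈·⌉ = 3234
j=13: r + 12k = 3505.594823… → ⌈·⌉ = 3506
j=14: r + 13k = 3778.183058… → ⌈·⌉ = 3779
j=15: r + 14k = 4050.771294… → ⌈·⌉ = 4051
j=16: r + 15k = 4323.359529… → ⌈·⌉ = 4324
j=17: r + 16k = 4595.947764… → ⌈·⌉ = 4596

235, 508, 780, 1053, 1325, 1598, 1871, 2143, 2416, 2688, 2961, 3234, 3506, 3779, 4051, 4324, 4596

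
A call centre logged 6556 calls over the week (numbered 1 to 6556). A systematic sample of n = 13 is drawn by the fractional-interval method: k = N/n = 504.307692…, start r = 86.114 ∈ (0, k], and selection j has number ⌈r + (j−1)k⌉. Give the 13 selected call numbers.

j=1: r + 0k = 86.114 → ⌈·⌉ = 87
j=2: r + 1k = 590.421692… → ⌈·⌉ = 591
j=3: r + 2k = 1094.729384… → ⌈·⌉ = 1095
j=4: r + 3k = 1599.037076… → ⌈·⌉ = 1600
j=5: r + 4k = 2103.344769… → ⌈·⌉ = 2104
j=6: r + 5k = 2607.652461… → ⌈·⌉ = 2608
j=7: r + 6k = 3111.960153… → ⌈·⌉ = 3112
j=8: r + 7k = 3616.267846… → ⌈·⌉ = 3617
j=9: r + 8k = 4120.575538… → ⌈·⌉ = 4121
j=10: r + 9k = 4624.883230… → ⌈·⌉ = 4625
j=11: r + 10k = 5129.190923… → ⌈·⌉ = 5130
j=12: r + 11k = 5633.498615… → ⌈·⌉ = 5634
j=13: r + 12k = 6137.806307… → ⌈·⌉ = 6138

87, 591, 1095, 1600, 2104, 2608, 3112, 3617, 4121, 4625, 5130, 5634, 6138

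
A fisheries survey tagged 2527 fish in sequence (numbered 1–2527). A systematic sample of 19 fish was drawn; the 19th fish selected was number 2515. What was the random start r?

121

k = 2527/19 = 133
r = 2515 − (19−1)×133 = 2515 − 2394 = 121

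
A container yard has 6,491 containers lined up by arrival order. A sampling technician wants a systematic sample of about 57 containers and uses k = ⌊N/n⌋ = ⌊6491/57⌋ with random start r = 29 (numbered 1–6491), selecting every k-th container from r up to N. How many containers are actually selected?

k = ⌊6491/57⌋ = 113
Achieved size = ⌊(6491 − 29)/113⌋ + 1 = ⌊6462/113⌋ + 1 = 57 + 1 = 58
(last selection: 29 + 57×113 = 6470 ≤ 6491; next would be 6583 > 6491)

58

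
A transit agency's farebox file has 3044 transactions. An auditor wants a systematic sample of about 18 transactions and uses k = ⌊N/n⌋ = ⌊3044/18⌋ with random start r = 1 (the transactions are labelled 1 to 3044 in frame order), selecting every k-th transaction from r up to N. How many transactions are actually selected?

19

k = ⌊3044/18⌋ = 169
Achieved size = ⌊(3044 − 1)/169⌋ + 1 = ⌊3043/169⌋ + 1 = 18 + 1 = 19
(last selection: 1 + 18×169 = 3043 ≤ 3044; next would be 3212 > 3044)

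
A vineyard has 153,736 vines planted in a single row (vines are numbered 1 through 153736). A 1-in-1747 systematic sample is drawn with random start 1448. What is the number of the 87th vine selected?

151690

k = 1747
87th selection = r + (87−1)·k = 1448 + 86×1747 = 1448 + 150242 = 151690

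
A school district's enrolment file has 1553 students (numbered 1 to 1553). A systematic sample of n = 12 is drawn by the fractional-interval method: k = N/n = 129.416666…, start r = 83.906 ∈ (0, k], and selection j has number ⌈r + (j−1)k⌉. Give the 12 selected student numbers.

84, 214, 343, 473, 602, 731, 861, 990, 1120, 1249, 1379, 1508

j=1: r + 0k = 83.906 → ⌈·⌉ = 84
j=2: r + 1k = 213.322666… → ⌈·⌉ = 214
j=3: r + 2k = 342.739333… → ⌈·⌉ = 343
j=4: r + 3k = 472.156 → ⌈·⌉ = 473
j=5: r + 4k = 601.572666… → ⌈·⌉ = 602
j=6: r + 5k = 730.989333… → ⌈·⌉ = 731
j=7: r + 6k = 860.406 → ⌈·⌉ = 861
j=8: r + 7k = 989.822666… → ⌈·⌉ = 990
j=9: r + 8k = 1119.239333… → ⌈·⌉ = 1120
j=10: r + 9k = 1248.656 → ⌈·⌉ = 1249
j=11: r + 10k = 1378.072666… → ⌈·⌉ = 1379
j=12: r + 11k = 1507.489333… → ⌈·⌉ = 1508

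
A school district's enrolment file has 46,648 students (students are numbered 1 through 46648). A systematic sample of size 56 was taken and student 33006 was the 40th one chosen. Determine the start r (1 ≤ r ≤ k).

k = 46648/56 = 833
r = 33006 − (40−1)×833 = 33006 − 32487 = 519

519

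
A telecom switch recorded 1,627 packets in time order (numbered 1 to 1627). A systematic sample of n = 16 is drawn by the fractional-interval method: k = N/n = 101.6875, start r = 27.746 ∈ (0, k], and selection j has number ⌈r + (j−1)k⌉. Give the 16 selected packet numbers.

28, 130, 232, 333, 435, 537, 638, 740, 842, 943, 1045, 1147, 1248, 1350, 1452, 1554

j=1: r + 0k = 27.746 → ⌈·⌉ = 28
j=2: r + 1k = 129.4335 → ⌈·⌉ = 130
j=3: r + 2k = 231.121 → ⌈·⌉ = 232
j=4: r + 3k = 332.8085 → ⌈·⌉ = 333
j=5: r + 4k = 434.496 → ⌈·⌉ = 435
j=6: r + 5k = 536.1835 → ⌈·⌉ = 537
j=7: r + 6k = 637.871 → ⌈·⌉ = 638
j=8: r + 7k = 739.5585 → ⌈·⌉ = 740
j=9: r + 8k = 841.246 → ⌈·⌉ = 842
j=10: r + 9k = 942.9335 → ⌈·⌉ = 943
j=11: r + 10k = 1044.621 → ⌈·⌉ = 1045
j=12: r + 11k = 1146.3085 → ⌈·⌉ = 1147
j=13: r + 12k = 1247.996 → ⌈·⌉ = 1248
j=14: r + 13k = 1349.6835 → ⌈·⌉ = 1350
j=15: r + 14k = 1451.371 → ⌈·⌉ = 1452
j=16: r + 15k = 1553.0585 → ⌈·⌉ = 1554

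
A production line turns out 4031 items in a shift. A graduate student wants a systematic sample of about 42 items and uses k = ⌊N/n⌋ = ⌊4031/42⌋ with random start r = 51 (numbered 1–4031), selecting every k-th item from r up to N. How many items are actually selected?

k = ⌊4031/42⌋ = 95
Achieved size = ⌊(4031 − 51)/95⌋ + 1 = ⌊3980/95⌋ + 1 = 41 + 1 = 42
(last selection: 51 + 41×95 = 3946 ≤ 4031; next would be 4041 > 4031)

42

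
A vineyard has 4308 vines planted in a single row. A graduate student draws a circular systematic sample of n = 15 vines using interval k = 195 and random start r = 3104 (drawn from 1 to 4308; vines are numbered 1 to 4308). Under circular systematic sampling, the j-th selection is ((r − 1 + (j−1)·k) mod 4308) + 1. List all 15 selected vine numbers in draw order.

3104, 3299, 3494, 3689, 3884, 4079, 4274, 161, 356, 551, 746, 941, 1136, 1331, 1526

Selection 1: 3104
Selection 2: 3104 + 195 = 3299
Selection 3: 3299 + 195 = 3494
Selection 4: 3494 + 195 = 3689
Selection 5: 3689 + 195 = 3884
Selection 6: 3884 + 195 = 4079
Selection 7: 4079 + 195 = 4274
Selection 8: 4274 + 195 = 4469 → 4469 − 4308 = 161
Selection 9: 161 + 195 = 356
Selection 10: 356 + 195 = 551
Selection 11: 551 + 195 = 746
Selection 12: 746 + 195 = 941
Selection 13: 941 + 195 = 1136
Selection 14: 1136 + 195 = 1331
Selection 15: 1331 + 195 = 1526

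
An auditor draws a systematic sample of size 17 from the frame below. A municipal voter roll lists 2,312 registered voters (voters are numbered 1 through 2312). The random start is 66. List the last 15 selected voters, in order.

338, 474, 610, 746, 882, 1018, 1154, 1290, 1426, 1562, 1698, 1834, 1970, 2106, 2242

k = N/n = 2312/17 = 136
3rd selection = 66 + 2×136 = 338
4th: 338 + 136 = 474
5th: 474 + 136 = 610
6th: 610 + 136 = 746
7th: 746 + 136 = 882
8th: 882 + 136 = 1018
9th: 1018 + 136 = 1154
10th: 1154 + 136 = 1290
11th: 1290 + 136 = 1426
12th: 1426 + 136 = 1562
13th: 1562 + 136 = 1698
14th: 1698 + 136 = 1834
15th: 1834 + 136 = 1970
16th: 1970 + 136 = 2106
17th: 2106 + 136 = 2242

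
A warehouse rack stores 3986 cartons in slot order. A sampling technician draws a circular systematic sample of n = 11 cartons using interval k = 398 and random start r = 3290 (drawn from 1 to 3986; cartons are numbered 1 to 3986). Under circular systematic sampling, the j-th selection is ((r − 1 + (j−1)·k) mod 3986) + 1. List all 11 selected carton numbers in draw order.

Selection 1: 3290
Selection 2: 3290 + 398 = 3688
Selection 3: 3688 + 398 = 4086 → 4086 − 3986 = 100
Selection 4: 100 + 398 = 498
Selection 5: 498 + 398 = 896
Selection 6: 896 + 398 = 1294
Selection 7: 1294 + 398 = 1692
Selection 8: 1692 + 398 = 2090
Selection 9: 2090 + 398 = 2488
Selection 10: 2488 + 398 = 2886
Selection 11: 2886 + 398 = 3284

3290, 3688, 100, 498, 896, 1294, 1692, 2090, 2488, 2886, 3284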